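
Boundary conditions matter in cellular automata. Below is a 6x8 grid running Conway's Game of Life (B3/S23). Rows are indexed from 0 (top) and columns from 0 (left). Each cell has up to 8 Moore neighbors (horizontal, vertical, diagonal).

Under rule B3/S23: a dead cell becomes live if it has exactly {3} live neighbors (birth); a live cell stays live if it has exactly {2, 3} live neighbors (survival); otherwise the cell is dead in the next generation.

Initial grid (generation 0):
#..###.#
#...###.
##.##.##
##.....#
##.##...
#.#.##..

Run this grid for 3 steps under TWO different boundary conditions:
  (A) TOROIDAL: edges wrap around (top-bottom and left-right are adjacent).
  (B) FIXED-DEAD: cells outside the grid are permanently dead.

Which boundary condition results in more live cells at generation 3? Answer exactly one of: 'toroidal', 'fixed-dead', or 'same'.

Answer: toroidal

Derivation:
Under TOROIDAL boundary, generation 3:
.#.##...
.#..#...
....##..
..#.....
..#.....
..##.#..
Population = 12

Under FIXED-DEAD boundary, generation 3:
........
.#..##..
....###.
.#....#.
........
........
Population = 8

Comparison: toroidal=12, fixed-dead=8 -> toroidal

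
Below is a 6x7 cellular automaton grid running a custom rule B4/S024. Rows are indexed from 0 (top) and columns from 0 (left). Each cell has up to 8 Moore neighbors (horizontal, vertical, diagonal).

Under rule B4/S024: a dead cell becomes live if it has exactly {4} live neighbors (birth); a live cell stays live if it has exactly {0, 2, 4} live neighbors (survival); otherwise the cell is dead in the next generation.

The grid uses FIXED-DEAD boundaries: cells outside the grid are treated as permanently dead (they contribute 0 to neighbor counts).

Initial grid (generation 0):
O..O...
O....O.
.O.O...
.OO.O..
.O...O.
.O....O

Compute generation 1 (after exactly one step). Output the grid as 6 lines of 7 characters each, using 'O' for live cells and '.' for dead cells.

Simulating step by step:
Generation 0 (given above): 13 live cells
Generation 1: 9 live cells
(generation 1 grid is the final answer)

Answer: ...O...
O....O.
..OO...
..O.O..
..O..O.
.......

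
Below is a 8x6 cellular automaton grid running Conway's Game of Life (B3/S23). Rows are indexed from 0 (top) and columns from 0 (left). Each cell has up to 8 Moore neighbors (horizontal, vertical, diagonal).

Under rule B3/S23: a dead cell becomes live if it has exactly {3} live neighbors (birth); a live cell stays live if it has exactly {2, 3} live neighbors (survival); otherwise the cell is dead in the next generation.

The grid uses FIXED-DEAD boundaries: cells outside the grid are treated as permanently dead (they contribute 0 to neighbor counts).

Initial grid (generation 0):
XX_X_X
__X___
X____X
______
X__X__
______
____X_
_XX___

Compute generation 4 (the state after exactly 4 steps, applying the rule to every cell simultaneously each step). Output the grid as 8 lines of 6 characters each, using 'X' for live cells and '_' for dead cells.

Answer: ______
______
______
______
______
______
______
______

Derivation:
Simulating step by step:
Generation 0 (given above): 12 live cells
Generation 1: 5 live cells
_XX___
X_X_X_
______
______
______
______
______
______
Generation 2: 5 live cells
_XXX__
__XX__
______
______
______
______
______
______
Generation 3: 4 live cells
_X_X__
_X_X__
______
______
______
______
______
______
Generation 4: 0 live cells
(generation 4 grid is the final answer)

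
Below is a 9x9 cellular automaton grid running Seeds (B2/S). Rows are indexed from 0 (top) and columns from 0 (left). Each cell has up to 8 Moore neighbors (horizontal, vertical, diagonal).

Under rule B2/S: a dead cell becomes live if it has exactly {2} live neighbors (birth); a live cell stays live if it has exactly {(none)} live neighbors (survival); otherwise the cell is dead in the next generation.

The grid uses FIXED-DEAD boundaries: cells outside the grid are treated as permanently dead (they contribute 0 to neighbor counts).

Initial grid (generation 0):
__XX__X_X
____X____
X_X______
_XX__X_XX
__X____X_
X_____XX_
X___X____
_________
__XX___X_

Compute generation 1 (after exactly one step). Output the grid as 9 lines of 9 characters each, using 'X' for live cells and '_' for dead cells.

Answer: ____XX_X_
_____X_X_
____XXXXX
X________
X__X_X___
___X_X__X
_X___XXX_
_XX_X____
_________

Derivation:
Simulating step by step:
Generation 0 (given above): 22 live cells
Generation 1: 24 live cells
(generation 1 grid is the final answer)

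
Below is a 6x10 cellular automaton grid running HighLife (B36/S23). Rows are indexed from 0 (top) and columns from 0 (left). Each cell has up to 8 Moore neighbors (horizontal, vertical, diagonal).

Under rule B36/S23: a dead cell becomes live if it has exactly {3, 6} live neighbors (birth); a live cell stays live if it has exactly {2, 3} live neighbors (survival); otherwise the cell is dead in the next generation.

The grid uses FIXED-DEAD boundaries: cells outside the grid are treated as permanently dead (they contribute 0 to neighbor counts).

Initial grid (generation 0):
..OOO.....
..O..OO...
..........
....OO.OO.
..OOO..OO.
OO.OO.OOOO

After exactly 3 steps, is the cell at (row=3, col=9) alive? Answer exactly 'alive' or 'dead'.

Answer: alive

Derivation:
Simulating step by step:
Generation 0 (given above): 23 live cells
Generation 1: 21 live cells
..OOOO....
..O.OO....
....O..O..
....OOOOO.
.OO.......
.O..OOO..O
Generation 2: 22 live cells
..O..O....
..OO..O...
.....O.OO.
...OOOOOO.
.OOO.O..O.
.OO..O....
Generation 3: 19 live cells
..OO......
..OOOOOO..
..O...O.O.
...O.....O
.O..O...O.
.O.OO.....

Cell (3,9) at generation 3: 1 -> alive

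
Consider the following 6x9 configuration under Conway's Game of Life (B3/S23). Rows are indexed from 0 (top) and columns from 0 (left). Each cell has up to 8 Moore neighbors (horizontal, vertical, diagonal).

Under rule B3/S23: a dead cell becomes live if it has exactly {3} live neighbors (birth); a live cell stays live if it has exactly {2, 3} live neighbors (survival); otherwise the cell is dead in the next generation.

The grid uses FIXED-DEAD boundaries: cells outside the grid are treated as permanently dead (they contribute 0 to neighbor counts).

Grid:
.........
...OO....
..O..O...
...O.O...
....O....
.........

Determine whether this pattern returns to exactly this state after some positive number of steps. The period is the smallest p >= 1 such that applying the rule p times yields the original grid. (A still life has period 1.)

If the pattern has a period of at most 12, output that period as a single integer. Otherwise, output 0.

Answer: 1

Derivation:
Simulating and comparing each generation to the original:
Gen 0 (original, given above): 7 live cells
Gen 1: 7 live cells, MATCHES original -> period = 1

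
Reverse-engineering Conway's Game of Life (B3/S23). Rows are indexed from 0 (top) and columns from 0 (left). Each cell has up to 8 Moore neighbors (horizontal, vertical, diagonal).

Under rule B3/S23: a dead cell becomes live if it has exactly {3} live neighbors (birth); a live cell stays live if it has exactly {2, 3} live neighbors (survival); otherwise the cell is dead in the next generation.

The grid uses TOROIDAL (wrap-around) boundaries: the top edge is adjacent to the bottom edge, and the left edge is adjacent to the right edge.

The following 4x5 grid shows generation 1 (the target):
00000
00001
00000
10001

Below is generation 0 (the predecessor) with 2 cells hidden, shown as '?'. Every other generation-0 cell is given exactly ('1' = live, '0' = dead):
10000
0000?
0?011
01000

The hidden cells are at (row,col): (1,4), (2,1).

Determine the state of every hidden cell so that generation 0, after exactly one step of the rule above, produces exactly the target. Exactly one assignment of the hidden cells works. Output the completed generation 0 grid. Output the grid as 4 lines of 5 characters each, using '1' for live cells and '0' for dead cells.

Answer: 10000
00000
00011
01000

Derivation:
Hidden generation-0 cells (in order): (1,4), (2,1).
A hidden cell only influences target cells in its own 3x3 neighborhood. Try each of the 2^2 = 4 assignments, step the completed generation 0 forward once under B3/S23, and compare with the target:
  (1,4)=0 (2,1)=0 -> step reproduces the target at every cell -> ACCEPT
  (1,4)=0 (2,1)=1 -> step gives (1,0)='1' but target has '0' -> reject
  (1,4)=1 (2,1)=0 -> step gives (0,0)='1' but target has '0' -> reject
  (1,4)=1 (2,1)=1 -> step gives (0,0)='1' but target has '0' -> reject
Unique solution: (1,4)=dead, (2,1)=dead.
Check: live-neighbor counts of every cell in the completed generation 0:
12101
21123
21211
31223
Applying B3/S23 to generation 0 with these counts gives:
00000
00001
00000
10001
which matches the target exactly.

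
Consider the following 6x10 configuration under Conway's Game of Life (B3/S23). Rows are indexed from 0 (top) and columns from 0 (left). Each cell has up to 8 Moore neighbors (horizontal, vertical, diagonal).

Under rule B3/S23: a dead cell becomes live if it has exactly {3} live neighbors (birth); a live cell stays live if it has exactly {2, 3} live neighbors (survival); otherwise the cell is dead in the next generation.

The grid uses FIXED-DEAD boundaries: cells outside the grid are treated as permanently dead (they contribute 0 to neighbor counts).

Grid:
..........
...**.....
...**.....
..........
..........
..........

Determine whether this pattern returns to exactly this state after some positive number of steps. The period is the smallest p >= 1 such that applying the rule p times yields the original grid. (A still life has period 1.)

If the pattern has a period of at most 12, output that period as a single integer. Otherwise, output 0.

Answer: 1

Derivation:
Simulating and comparing each generation to the original:
Gen 0 (original, given above): 4 live cells
Gen 1: 4 live cells, MATCHES original -> period = 1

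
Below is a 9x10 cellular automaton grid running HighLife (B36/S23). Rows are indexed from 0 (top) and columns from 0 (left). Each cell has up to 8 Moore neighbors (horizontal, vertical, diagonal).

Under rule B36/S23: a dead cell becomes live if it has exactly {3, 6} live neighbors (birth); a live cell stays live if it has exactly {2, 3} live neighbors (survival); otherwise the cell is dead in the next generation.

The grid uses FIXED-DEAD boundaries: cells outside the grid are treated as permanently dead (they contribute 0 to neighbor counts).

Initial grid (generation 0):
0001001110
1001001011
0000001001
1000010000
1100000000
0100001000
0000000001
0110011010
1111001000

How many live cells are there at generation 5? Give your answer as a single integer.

Answer: 15

Derivation:
Simulating step by step:
Generation 0 (given above): 28 live cells
Generation 1: 33 live cells
0000001011
0000011101
0000011111
1100000000
1100000000
1100000000
0110011100
1001011100
1001011100
Generation 2: 22 live cells
0000011011
0000000000
0000010001
1100001110
0010000000
0000001000
0010110100
1001000010
0000010100
Generation 3: 25 live cells
0000000000
0000011011
0000001110
0100001110
0100001000
0001011000
0001111100
0001010110
0000000000
Generation 4: 16 live cells
0000000000
0000011011
0000000000
0000010010
0010000000
0011000000
0011000010
0001010110
0000000000
Generation 5: 15 live cells
0000000000
0000000000
0000011111
0000000000
0011000000
0100000000
0000000110
0011100110
0000000000
Population at generation 5: 15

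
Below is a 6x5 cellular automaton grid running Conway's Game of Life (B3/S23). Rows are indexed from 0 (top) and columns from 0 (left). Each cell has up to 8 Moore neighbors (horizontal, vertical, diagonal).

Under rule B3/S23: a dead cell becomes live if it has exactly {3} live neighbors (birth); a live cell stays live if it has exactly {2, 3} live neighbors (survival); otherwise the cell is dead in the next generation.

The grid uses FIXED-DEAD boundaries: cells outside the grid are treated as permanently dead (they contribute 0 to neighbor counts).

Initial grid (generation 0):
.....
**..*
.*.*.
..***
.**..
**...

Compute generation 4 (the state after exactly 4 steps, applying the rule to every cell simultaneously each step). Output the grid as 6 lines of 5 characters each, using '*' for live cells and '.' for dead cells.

Answer: .*...
*.*..
*....
.*...
**...
.....

Derivation:
Simulating step by step:
Generation 0 (given above): 12 live cells
Generation 1: 10 live cells
.....
***..
**...
....*
*....
***..
Generation 2: 10 live cells
.*...
*.*..
*.*..
**...
*....
**...
Generation 3: 8 live cells
.*...
*.*..
*.*..
*....
.....
**...
Generation 4: 7 live cells
(generation 4 grid is the final answer)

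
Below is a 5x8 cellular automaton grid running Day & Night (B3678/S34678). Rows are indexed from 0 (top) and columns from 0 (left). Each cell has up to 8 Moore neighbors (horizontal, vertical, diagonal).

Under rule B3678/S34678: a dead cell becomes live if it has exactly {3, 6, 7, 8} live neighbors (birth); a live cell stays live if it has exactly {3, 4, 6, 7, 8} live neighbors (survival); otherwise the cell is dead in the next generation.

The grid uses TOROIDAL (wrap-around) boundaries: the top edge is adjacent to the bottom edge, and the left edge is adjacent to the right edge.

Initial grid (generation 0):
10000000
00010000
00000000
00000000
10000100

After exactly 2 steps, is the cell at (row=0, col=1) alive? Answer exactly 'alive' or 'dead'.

Simulating step by step:
Generation 0 (given above): 4 live cells
Generation 1: 0 live cells
00000000
00000000
00000000
00000000
00000000
Generation 2: 0 live cells
00000000
00000000
00000000
00000000
00000000

Cell (0,1) at generation 2: 0 -> dead

Answer: dead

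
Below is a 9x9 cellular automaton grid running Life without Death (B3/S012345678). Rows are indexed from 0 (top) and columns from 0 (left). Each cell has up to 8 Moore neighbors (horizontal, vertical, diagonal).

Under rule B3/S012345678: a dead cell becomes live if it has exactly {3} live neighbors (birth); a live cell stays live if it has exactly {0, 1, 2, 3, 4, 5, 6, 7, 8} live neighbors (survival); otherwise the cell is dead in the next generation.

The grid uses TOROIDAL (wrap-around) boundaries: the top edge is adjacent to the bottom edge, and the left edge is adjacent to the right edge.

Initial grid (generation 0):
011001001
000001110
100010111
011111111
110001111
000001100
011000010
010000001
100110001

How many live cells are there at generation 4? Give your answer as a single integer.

Simulating step by step:
Generation 0 (given above): 37 live cells
Generation 1: 49 live cells
011101001
010011110
111010111
011111111
110101111
001001100
111000110
010100011
100110011
Generation 2: 55 live cells
011101001
010011110
111010111
011111111
110101111
001111100
111101110
010110011
100110111
Generation 3: 55 live cells
011101001
010011110
111010111
011111111
110101111
001111100
111101110
010110011
100110111
Generation 4: 55 live cells
011101001
010011110
111010111
011111111
110101111
001111100
111101110
010110011
100110111
Population at generation 4: 55

Answer: 55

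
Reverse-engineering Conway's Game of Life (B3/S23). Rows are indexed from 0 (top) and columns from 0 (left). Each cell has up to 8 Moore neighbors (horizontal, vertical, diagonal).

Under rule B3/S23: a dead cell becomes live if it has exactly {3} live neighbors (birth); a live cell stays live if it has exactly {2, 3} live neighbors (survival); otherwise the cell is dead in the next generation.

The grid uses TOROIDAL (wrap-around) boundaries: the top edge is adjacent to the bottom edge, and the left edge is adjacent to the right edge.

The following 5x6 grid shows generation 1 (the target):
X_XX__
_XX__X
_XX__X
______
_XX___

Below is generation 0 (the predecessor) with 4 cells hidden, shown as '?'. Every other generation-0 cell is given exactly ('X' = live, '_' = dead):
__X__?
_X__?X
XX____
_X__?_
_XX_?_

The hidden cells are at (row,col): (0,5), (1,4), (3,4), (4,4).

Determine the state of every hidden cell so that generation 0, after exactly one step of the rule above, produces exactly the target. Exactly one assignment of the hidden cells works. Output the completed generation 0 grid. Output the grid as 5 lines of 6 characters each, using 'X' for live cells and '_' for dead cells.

Hidden generation-0 cells (in order): (0,5), (1,4), (3,4), (4,4).
A hidden cell only influences target cells in its own 3x3 neighborhood. Try each of the 2^4 = 16 assignments, step the completed generation 0 forward once under B3/S23, and compare with the target:
  (0,5)=_ (1,4)=_ (3,4)=_ (4,4)=_ -> step gives (0,3)='_' but target has 'X' -> reject
  (0,5)=_ (1,4)=_ (3,4)=_ (4,4)=X -> step gives (1,5)='_' but target has 'X' -> reject
  (0,5)=_ (1,4)=_ (3,4)=X (4,4)=_ -> step gives (0,3)='_' but target has 'X' -> reject
  (0,5)=_ (1,4)=_ (3,4)=X (4,4)=X -> step gives (1,5)='_' but target has 'X' -> reject
  (0,5)=_ (1,4)=X (3,4)=_ (4,4)=_ -> step reproduces the target at every cell -> ACCEPT
  (0,5)=_ (1,4)=X (3,4)=_ (4,4)=X -> step gives (0,3)='_' but target has 'X' -> reject
  (0,5)=_ (1,4)=X (3,4)=X (4,4)=_ -> step gives (2,4)='X' but target has '_' -> reject
  (0,5)=_ (1,4)=X (3,4)=X (4,4)=X -> step gives (0,3)='_' but target has 'X' -> reject
  (0,5)=X (1,4)=_ (3,4)=_ (4,4)=_ -> step gives (0,0)='_' but target has 'X' -> reject
  (0,5)=X (1,4)=_ (3,4)=_ (4,4)=X -> step gives (0,0)='_' but target has 'X' -> reject
  (0,5)=X (1,4)=_ (3,4)=X (4,4)=_ -> step gives (0,0)='_' but target has 'X' -> reject
  (0,5)=X (1,4)=_ (3,4)=X (4,4)=X -> step gives (0,0)='_' but target has 'X' -> reject
  (0,5)=X (1,4)=X (3,4)=_ (4,4)=_ -> step gives (0,0)='_' but target has 'X' -> reject
  (0,5)=X (1,4)=X (3,4)=_ (4,4)=X -> step gives (0,0)='_' but target has 'X' -> reject
  (0,5)=X (1,4)=X (3,4)=X (4,4)=_ -> step gives (0,0)='_' but target has 'X' -> reject
  (0,5)=X (1,4)=X (3,4)=X (4,4)=X -> step gives (0,0)='_' but target has 'X' -> reject
Unique solution: (0,5)=dead, (1,4)=live, (3,4)=dead, (4,4)=dead.
Check: live-neighbor counts of every cell in the completed generation 0:
343322
433212
433123
444101
233200
Applying B3/S23 to generation 0 with these counts gives:
X_XX__
_XX__X
_XX__X
______
_XX___
which matches the target exactly.

Answer: __X___
_X__XX
XX____
_X____
_XX___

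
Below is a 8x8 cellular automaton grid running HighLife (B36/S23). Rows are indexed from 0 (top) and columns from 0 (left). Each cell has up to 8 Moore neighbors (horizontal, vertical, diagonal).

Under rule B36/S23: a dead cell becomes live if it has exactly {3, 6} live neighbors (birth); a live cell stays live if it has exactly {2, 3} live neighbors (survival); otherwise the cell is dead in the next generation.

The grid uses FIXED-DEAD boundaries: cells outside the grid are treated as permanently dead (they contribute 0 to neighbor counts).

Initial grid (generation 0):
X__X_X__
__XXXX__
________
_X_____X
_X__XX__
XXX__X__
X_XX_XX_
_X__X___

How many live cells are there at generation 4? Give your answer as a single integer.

Simulating step by step:
Generation 0 (given above): 23 live cells
Generation 1: 23 live cells
__XX_X__
__XX_X__
__XXX___
________
____XXX_
X_______
XX_X_XX_
_XXXXX__
Generation 2: 19 live cells
__XX____
_X__XX__
__X_X___
________
_____X__
XX______
X__X_XX_
XX_X_XX_
Generation 3: 21 live cells
__XXX___
_X__XX__
___XXX__
________
________
XX__XXX_
_____XX_
XXX__XX_
Generation 4: 16 live cells
__XXXX__
___X____
___X_X__
____X___
_____X__
____X_X_
__X____X
_X___XX_
Population at generation 4: 16

Answer: 16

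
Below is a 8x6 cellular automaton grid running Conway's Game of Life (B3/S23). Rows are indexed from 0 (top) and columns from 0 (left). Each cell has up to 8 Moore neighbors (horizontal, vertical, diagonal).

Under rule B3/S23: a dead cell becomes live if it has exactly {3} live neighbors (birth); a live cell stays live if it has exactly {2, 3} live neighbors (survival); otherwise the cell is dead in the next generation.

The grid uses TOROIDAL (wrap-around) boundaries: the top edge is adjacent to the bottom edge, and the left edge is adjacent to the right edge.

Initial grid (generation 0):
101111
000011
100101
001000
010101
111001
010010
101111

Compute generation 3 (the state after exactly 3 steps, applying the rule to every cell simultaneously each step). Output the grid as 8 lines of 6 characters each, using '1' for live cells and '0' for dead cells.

Simulating step by step:
Generation 0 (given above): 25 live cells
Generation 1: 15 live cells
001000
011000
100101
011101
000111
000101
000000
000000
Generation 2: 12 live cells
011000
111100
000101
010000
000001
000101
000000
000000
Generation 3: 12 live cells
(generation 3 grid is the final answer)

Answer: 100100
100110
000110
100010
100010
000010
000000
000000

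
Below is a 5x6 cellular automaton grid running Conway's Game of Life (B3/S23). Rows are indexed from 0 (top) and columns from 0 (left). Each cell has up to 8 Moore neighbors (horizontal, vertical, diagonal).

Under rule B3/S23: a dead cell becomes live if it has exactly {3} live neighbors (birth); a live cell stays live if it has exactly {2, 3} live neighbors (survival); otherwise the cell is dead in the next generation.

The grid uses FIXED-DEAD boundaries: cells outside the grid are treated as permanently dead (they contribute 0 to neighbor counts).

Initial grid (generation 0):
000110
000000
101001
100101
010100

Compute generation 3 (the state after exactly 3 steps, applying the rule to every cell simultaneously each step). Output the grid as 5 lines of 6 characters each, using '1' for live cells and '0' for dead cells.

Simulating step by step:
Generation 0 (given above): 10 live cells
Generation 1: 8 live cells
000000
000110
010010
100100
001010
Generation 2: 9 live cells
000000
000110
001010
011110
000100
Generation 3: 8 live cells
(generation 3 grid is the final answer)

Answer: 000000
000110
010001
010010
000110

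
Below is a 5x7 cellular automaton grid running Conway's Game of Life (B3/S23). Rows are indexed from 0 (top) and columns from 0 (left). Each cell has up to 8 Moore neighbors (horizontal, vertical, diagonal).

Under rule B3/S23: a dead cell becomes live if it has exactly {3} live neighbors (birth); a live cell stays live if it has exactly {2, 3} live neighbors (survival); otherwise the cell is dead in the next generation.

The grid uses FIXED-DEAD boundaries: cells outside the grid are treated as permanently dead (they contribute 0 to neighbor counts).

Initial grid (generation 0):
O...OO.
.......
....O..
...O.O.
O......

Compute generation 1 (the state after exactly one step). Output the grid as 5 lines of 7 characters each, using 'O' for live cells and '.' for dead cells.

Simulating step by step:
Generation 0 (given above): 7 live cells
Generation 1: 4 live cells
(generation 1 grid is the final answer)

Answer: .......
....OO.
....O..
....O..
.......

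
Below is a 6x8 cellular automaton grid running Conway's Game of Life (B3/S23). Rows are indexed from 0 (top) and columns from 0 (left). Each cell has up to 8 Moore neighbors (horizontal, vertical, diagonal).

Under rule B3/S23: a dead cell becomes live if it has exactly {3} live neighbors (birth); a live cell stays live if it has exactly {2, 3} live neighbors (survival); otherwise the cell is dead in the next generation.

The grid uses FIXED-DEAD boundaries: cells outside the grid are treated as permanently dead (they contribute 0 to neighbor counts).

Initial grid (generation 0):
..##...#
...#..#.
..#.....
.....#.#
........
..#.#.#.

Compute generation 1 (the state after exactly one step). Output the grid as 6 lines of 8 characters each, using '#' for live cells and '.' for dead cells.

Simulating step by step:
Generation 0 (given above): 11 live cells
Generation 1: 6 live cells
(generation 1 grid is the final answer)

Answer: ..##....
...#....
......#.
........
.....##.
........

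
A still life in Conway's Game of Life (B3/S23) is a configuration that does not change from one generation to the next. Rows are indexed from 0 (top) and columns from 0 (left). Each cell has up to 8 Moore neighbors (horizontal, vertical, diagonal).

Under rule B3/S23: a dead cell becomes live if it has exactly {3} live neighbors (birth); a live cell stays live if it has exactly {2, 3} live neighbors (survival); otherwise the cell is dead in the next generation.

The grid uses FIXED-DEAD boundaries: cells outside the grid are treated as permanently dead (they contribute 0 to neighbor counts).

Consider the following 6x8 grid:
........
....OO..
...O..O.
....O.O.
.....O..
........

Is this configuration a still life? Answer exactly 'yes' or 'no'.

Answer: yes

Derivation:
Compute generation 1 and compare to generation 0 (given above):
Generation 1:
........
....OO..
...O..O.
....O.O.
.....O..
........
The grids are IDENTICAL -> still life.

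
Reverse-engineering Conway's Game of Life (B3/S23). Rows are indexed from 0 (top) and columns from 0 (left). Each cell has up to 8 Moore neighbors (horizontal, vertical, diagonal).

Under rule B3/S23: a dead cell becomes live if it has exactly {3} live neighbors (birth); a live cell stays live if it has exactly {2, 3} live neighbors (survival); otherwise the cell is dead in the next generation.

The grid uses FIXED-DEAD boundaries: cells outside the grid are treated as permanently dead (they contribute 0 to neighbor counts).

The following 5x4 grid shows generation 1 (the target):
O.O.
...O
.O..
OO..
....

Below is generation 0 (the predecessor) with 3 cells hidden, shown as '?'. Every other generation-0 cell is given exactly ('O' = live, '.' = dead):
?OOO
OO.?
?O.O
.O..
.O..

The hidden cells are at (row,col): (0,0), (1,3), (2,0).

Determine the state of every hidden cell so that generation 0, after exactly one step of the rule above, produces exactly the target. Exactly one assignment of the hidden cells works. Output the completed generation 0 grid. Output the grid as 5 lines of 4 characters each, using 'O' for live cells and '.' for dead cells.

Hidden generation-0 cells (in order): (0,0), (1,3), (2,0).
A hidden cell only influences target cells in its own 3x3 neighborhood. Try each of the 2^3 = 8 assignments, step the completed generation 0 forward once under B3/S23, and compare with the target:
  (0,0)=. (1,3)=. (2,0)=. -> step gives (0,1)='O' but target has '.' -> reject
  (0,0)=. (1,3)=. (2,0)=O -> step gives (0,1)='O' but target has '.' -> reject
  (0,0)=. (1,3)=O (2,0)=. -> step gives (0,1)='O' but target has '.' -> reject
  (0,0)=. (1,3)=O (2,0)=O -> step gives (0,1)='O' but target has '.' -> reject
  (0,0)=O (1,3)=. (2,0)=. -> step reproduces the target at every cell -> ACCEPT
  (0,0)=O (1,3)=. (2,0)=O -> step gives (2,1)='.' but target has 'O' -> reject
  (0,0)=O (1,3)=O (2,0)=. -> step gives (0,2)='.' but target has 'O' -> reject
  (0,0)=O (1,3)=O (2,0)=O -> step gives (0,2)='.' but target has 'O' -> reject
Unique solution: (0,0)=live, (1,3)=dead, (2,0)=dead.
Check: live-neighbor counts of every cell in the completed generation 0:
3431
4563
4340
3241
2120
Applying B3/S23 to generation 0 with these counts gives:
O.O.
...O
.O..
OO..
....
which matches the target exactly.

Answer: OOOO
OO..
.O.O
.O..
.O..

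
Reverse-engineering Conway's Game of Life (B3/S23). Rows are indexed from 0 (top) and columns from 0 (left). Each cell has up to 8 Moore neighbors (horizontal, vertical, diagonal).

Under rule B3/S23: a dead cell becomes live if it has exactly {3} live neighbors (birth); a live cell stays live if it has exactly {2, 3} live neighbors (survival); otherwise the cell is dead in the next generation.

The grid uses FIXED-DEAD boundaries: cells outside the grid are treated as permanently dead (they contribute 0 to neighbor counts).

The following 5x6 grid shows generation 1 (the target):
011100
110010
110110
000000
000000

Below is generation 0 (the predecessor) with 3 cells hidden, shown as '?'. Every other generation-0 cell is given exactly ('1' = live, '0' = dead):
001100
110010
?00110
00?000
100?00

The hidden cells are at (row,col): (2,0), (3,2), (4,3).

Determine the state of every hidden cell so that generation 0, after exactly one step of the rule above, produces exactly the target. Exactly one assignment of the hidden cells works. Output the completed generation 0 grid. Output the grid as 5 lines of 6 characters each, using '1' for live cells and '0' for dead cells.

Answer: 001100
110010
100110
000000
100000

Derivation:
Hidden generation-0 cells (in order): (2,0), (3,2), (4,3).
A hidden cell only influences target cells in its own 3x3 neighborhood. Try each of the 2^3 = 8 assignments, step the completed generation 0 forward once under B3/S23, and compare with the target:
  (2,0)=0 (3,2)=0 (4,3)=0 -> step gives (1,0)='0' but target has '1' -> reject
  (2,0)=0 (3,2)=0 (4,3)=1 -> step gives (1,0)='0' but target has '1' -> reject
  (2,0)=0 (3,2)=1 (4,3)=0 -> step gives (1,0)='0' but target has '1' -> reject
  (2,0)=0 (3,2)=1 (4,3)=1 -> step gives (1,0)='0' but target has '1' -> reject
  (2,0)=1 (3,2)=0 (4,3)=0 -> step reproduces the target at every cell -> ACCEPT
  (2,0)=1 (3,2)=0 (4,3)=1 -> step gives (3,3)='1' but target has '0' -> reject
  (2,0)=1 (3,2)=1 (4,3)=0 -> step gives (2,1)='0' but target has '1' -> reject
  (2,0)=1 (3,2)=1 (4,3)=1 -> step gives (2,1)='0' but target has '1' -> reject
Unique solution: (2,0)=live, (3,2)=dead, (4,3)=dead.
Check: live-neighbor counts of every cell in the completed generation 0:
232221
234532
232222
221221
010000
Applying B3/S23 to generation 0 with these counts gives:
011100
110010
110110
000000
000000
which matches the target exactly.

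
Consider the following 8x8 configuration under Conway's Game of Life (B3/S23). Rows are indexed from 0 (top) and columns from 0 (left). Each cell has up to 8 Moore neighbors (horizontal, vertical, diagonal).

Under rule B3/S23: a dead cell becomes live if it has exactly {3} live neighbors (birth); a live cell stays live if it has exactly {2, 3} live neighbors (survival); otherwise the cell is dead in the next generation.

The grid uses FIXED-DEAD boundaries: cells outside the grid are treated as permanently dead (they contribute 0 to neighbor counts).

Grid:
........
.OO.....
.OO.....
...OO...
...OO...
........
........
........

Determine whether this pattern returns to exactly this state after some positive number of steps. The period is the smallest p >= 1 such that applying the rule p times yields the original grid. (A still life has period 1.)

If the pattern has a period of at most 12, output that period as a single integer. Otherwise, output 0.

Answer: 2

Derivation:
Simulating and comparing each generation to the original:
Gen 0 (original, given above): 8 live cells
Gen 1: 6 live cells, differs from original
Gen 2: 8 live cells, MATCHES original -> period = 2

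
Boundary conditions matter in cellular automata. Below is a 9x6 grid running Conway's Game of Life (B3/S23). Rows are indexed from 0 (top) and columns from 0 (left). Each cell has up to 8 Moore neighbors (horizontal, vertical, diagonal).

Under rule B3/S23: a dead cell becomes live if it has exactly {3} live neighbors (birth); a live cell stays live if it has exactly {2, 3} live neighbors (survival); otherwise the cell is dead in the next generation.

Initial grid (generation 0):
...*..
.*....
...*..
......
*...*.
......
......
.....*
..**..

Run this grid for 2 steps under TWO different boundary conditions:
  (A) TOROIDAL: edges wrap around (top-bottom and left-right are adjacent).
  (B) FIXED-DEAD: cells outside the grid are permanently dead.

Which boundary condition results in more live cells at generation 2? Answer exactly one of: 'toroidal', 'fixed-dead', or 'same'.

Under TOROIDAL boundary, generation 2:
....*.
......
......
......
......
......
......
...*..
..***.
Population = 5

Under FIXED-DEAD boundary, generation 2:
......
......
......
......
......
......
......
......
......
Population = 0

Comparison: toroidal=5, fixed-dead=0 -> toroidal

Answer: toroidal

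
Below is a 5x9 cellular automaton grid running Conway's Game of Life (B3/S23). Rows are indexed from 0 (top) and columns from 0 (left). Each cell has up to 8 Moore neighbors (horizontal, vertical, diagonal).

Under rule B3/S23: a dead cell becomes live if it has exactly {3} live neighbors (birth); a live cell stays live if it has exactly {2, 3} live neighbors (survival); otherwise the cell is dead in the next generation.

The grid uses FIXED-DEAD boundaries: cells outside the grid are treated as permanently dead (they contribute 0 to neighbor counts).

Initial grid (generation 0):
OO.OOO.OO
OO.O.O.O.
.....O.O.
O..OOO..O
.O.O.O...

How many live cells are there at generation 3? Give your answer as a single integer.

Answer: 6

Derivation:
Simulating step by step:
Generation 0 (given above): 22 live cells
Generation 1: 24 live cells
OO.O.O.OO
OO.O.O.O.
OOOO.O.OO
..OO.O...
..OO.O...
Generation 2: 13 live cells
OO.....OO
...O.O...
O....O.OO
.....O...
..OO.....
Generation 3: 6 live cells
.........
OO..O....
.....O...
....O.O..
.........
Population at generation 3: 6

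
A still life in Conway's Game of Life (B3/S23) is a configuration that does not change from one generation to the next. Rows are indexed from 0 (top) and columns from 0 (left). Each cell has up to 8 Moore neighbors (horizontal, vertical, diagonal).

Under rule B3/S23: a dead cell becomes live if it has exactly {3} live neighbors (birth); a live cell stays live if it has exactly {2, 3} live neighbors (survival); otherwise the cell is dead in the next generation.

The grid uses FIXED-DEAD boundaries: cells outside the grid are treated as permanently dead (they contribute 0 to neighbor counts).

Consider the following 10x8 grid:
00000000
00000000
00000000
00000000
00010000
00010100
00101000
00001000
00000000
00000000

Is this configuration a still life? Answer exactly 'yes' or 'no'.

Answer: no

Derivation:
Compute generation 1 and compare to generation 0 (given above):
Generation 1:
00000000
00000000
00000000
00000000
00001000
00110000
00001100
00010000
00000000
00000000
Cell (4,3) differs: gen0=1 vs gen1=0 -> NOT a still life.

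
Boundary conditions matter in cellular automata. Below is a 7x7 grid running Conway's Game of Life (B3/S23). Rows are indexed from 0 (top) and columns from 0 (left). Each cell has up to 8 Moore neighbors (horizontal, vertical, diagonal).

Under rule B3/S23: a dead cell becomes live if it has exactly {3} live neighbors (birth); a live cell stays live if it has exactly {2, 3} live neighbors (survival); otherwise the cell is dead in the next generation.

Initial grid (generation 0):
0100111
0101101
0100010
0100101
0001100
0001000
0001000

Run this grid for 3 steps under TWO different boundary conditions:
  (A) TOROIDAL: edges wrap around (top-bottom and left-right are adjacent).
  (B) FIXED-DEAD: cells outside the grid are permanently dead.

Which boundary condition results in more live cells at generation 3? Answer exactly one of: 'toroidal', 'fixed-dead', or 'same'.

Under TOROIDAL boundary, generation 3:
1010000
0000000
0000000
1000000
1000010
0011010
1110000
Population = 11

Under FIXED-DEAD boundary, generation 3:
0111110
1011001
0000000
0000000
0000000
0000000
0000000
Population = 9

Comparison: toroidal=11, fixed-dead=9 -> toroidal

Answer: toroidal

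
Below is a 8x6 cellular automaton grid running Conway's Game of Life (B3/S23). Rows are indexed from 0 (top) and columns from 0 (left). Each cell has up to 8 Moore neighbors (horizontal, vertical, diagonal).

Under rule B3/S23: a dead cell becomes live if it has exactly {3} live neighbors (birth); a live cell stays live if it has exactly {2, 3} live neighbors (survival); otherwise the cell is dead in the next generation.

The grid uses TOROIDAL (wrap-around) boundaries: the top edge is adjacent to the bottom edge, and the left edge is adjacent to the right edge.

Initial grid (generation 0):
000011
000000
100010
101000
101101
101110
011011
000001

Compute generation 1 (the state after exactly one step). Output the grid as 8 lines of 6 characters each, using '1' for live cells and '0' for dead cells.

Simulating step by step:
Generation 0 (given above): 19 live cells
Generation 1: 12 live cells
(generation 1 grid is the final answer)

Answer: 000011
000010
010001
101010
100000
000000
011000
000100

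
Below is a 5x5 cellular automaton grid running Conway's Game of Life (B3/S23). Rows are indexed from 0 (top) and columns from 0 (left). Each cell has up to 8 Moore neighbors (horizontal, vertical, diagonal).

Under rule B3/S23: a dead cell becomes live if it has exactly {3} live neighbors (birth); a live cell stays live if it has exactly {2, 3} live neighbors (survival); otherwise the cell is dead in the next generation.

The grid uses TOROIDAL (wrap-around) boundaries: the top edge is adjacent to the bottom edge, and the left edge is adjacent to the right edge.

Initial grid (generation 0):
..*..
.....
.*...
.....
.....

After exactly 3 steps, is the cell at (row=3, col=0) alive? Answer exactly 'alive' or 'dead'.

Simulating step by step:
Generation 0 (given above): 2 live cells
Generation 1: 0 live cells
.....
.....
.....
.....
.....
Generation 2: 0 live cells
.....
.....
.....
.....
.....
Generation 3: 0 live cells
.....
.....
.....
.....
.....

Cell (3,0) at generation 3: 0 -> dead

Answer: dead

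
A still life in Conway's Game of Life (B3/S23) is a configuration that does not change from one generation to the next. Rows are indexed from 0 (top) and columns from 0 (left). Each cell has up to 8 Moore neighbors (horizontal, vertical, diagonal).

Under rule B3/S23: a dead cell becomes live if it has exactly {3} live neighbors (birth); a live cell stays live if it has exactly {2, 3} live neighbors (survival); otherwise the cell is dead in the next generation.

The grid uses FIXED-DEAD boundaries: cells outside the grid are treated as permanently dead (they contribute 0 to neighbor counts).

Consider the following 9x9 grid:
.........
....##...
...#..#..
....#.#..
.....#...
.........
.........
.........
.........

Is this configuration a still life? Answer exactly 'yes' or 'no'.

Compute generation 1 and compare to generation 0 (given above):
Generation 1:
.........
....##...
...#..#..
....#.#..
.....#...
.........
.........
.........
.........
The grids are IDENTICAL -> still life.

Answer: yes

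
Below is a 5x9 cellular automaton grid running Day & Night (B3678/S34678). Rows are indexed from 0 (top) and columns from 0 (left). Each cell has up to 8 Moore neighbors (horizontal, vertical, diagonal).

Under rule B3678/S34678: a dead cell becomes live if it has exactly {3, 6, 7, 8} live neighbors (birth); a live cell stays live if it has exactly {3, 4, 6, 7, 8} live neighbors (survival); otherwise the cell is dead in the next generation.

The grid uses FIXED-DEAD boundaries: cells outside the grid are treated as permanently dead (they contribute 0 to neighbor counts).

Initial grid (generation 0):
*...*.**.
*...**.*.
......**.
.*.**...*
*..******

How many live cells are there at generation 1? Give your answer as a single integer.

Answer: 19

Derivation:
Simulating step by step:
Generation 0 (given above): 21 live cells
Generation 1: 19 live cells
......*..
.....****
...*..***
..***..**
..****.*.
Population at generation 1: 19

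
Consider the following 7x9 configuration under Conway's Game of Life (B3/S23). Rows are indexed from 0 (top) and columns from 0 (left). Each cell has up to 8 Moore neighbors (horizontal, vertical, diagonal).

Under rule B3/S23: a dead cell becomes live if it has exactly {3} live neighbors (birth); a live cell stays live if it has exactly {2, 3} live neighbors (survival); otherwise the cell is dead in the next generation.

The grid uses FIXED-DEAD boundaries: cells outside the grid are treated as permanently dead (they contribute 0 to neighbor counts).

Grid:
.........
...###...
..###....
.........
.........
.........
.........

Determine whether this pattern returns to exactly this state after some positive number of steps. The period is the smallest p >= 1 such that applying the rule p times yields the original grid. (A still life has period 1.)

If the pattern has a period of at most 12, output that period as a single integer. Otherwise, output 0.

Simulating and comparing each generation to the original:
Gen 0 (original, given above): 6 live cells
Gen 1: 6 live cells, differs from original
Gen 2: 6 live cells, MATCHES original -> period = 2

Answer: 2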